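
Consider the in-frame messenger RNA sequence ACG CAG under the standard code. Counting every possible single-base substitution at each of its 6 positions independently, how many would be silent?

Codon 1 (ACG, Thr): 3 synonymous substitutions.
Codon 2 (CAG, Gln): 1 synonymous substitution.
Total: 3 + 1 = 4.

4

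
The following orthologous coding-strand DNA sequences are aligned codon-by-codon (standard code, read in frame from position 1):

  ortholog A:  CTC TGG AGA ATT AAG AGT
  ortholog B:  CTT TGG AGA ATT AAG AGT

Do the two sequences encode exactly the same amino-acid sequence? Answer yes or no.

yes

Codon 1: CTC Leu / CTT Leu — synonymous.
Codon 2: TGG Trp / TGG Trp — identical.
Codon 3: AGA Arg / AGA Arg — identical.
Codon 4: ATT Ile / ATT Ile — identical.
Codon 5: AAG Lys / AAG Lys — identical.
Codon 6: AGT Ser / AGT Ser — identical.
Nonsynonymous differences: 0 → same protein.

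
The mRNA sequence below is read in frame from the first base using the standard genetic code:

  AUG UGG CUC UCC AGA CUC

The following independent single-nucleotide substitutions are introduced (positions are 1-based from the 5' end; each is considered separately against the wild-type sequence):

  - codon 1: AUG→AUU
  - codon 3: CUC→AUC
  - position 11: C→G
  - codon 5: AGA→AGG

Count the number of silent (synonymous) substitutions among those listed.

Codon 1: AUG (Met) → AUU (Ile) — missense.
Codon 3: CUC (Leu) → AUC (Ile) — missense.
Codon 4: UCC (Ser) → UGC (Cys) — missense.
Codon 5: AGA (Arg) → AGG (Arg) — synonymous.
Synonymous: 1 of 4.

1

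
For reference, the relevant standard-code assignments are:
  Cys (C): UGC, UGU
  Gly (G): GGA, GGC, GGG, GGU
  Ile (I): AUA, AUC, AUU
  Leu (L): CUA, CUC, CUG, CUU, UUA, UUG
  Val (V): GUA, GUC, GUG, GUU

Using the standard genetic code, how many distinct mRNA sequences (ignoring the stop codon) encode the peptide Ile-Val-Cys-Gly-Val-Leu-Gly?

9216

Ile: 3 codons.
Val: 4 codons.
Cys: 2 codons.
Gly: 4 codons.
Val: 4 codons.
Leu: 6 codons.
Gly: 4 codons.
3 × 4 × 2 × 4 × 4 × 6 × 4 = 9216.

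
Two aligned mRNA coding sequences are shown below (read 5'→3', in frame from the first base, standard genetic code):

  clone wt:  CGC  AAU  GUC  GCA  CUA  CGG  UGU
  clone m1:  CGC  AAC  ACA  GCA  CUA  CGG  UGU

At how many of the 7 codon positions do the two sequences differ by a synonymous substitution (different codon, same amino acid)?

Codon 1: CGC Arg / CGC Arg — identical.
Codon 2: AAU Asn / AAC Asn — synonymous.
Codon 3: GUC Val / ACA Thr — nonsynonymous.
Codon 4: GCA Ala / GCA Ala — identical.
Codon 5: CUA Leu / CUA Leu — identical.
Codon 6: CGG Arg / CGG Arg — identical.
Codon 7: UGU Cys / UGU Cys — identical.
Synonymous differences: 1.

1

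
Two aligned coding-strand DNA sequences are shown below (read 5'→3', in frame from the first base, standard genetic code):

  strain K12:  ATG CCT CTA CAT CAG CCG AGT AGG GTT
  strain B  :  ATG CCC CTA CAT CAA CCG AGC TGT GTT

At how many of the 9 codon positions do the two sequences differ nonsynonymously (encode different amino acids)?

Codon 1: ATG Met / ATG Met — identical.
Codon 2: CCT Pro / CCC Pro — synonymous.
Codon 3: CTA Leu / CTA Leu — identical.
Codon 4: CAT His / CAT His — identical.
Codon 5: CAG Gln / CAA Gln — synonymous.
Codon 6: CCG Pro / CCG Pro — identical.
Codon 7: AGT Ser / AGC Ser — synonymous.
Codon 8: AGG Arg / TGT Cys — nonsynonymous.
Codon 9: GTT Val / GTT Val — identical.
Nonsynonymous differences: 1.

1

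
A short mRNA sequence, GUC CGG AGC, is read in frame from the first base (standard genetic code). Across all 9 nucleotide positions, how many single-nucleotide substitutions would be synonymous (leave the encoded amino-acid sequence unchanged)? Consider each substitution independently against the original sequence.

8

Codon 1 (GUC, Val): 3 synonymous substitutions.
Codon 2 (CGG, Arg): 4 synonymous substitutions.
Codon 3 (AGC, Ser): 1 synonymous substitution.
Total: 3 + 4 + 1 = 8.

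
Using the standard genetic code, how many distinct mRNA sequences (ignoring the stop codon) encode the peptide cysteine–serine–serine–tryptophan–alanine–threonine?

1152

Cys: 2 codons.
Ser: 6 codons.
Ser: 6 codons.
Trp: 1 codon.
Ala: 4 codons.
Thr: 4 codons.
2 × 6 × 6 × 1 × 4 × 4 = 1152.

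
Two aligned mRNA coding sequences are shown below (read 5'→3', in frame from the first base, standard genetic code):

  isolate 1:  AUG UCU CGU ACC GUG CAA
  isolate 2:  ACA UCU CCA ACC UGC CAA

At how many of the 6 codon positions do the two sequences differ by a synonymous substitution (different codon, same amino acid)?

0

Codon 1: AUG Met / ACA Thr — nonsynonymous.
Codon 2: UCU Ser / UCU Ser — identical.
Codon 3: CGU Arg / CCA Pro — nonsynonymous.
Codon 4: ACC Thr / ACC Thr — identical.
Codon 5: GUG Val / UGC Cys — nonsynonymous.
Codon 6: CAA Gln / CAA Gln — identical.
Synonymous differences: 0.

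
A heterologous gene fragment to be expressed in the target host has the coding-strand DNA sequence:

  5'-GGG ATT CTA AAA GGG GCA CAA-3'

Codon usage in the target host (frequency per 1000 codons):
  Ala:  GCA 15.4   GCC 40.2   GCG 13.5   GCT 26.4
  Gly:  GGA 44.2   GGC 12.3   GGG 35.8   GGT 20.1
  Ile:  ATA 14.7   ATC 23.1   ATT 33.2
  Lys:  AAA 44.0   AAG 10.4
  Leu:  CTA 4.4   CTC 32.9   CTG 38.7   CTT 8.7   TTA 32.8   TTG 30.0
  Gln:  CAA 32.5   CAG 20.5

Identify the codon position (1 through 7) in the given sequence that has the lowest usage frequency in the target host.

Codon 1 GGG (Gly): 35.8 per 1000.
Codon 2 ATT (Ile): 33.2 per 1000.
Codon 3 CTA (Leu): 4.4 per 1000.
Codon 4 AAA (Lys): 44.0 per 1000.
Codon 5 GGG (Gly): 35.8 per 1000.
Codon 6 GCA (Ala): 15.4 per 1000.
Codon 7 CAA (Gln): 32.5 per 1000.
Lowest frequency is 4.4 at codon 3.

3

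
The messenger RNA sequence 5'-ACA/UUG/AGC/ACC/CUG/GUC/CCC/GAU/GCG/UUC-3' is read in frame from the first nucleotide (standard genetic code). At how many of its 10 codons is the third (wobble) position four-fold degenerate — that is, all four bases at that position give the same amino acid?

Codon 1 ACA (Thr): third position 4-fold.
Codon 2 UUG (Leu): third position 2-fold.
Codon 3 AGC (Ser): third position 2-fold.
Codon 4 ACC (Thr): third position 4-fold.
Codon 5 CUG (Leu): third position 4-fold.
Codon 6 GUC (Val): third position 4-fold.
Codon 7 CCC (Pro): third position 4-fold.
Codon 8 GAU (Asp): third position 2-fold.
Codon 9 GCG (Ala): third position 4-fold.
Codon 10 UUC (Phe): third position 2-fold.
Four-fold degenerate third positions: 6.

6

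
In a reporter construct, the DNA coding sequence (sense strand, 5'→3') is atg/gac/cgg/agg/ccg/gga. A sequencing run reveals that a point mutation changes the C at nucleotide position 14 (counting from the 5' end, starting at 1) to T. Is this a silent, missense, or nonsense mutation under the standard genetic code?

missense

Position 14 falls in codon 5: CCG → Pro.
After the substitution the codon is CTG → Leu.
Pro ≠ Leu, so this is a missense mutation.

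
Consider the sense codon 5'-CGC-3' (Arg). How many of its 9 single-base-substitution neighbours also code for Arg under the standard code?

Position 1: none → 0 synonymous.
Position 2: none → 0 synonymous.
Position 3: CGT, CGA, CGG → 3 synonymous.
Total: 0 + 0 + 3 = 3.

3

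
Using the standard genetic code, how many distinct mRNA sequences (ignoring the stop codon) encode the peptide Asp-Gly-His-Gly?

Asp: 2 codons.
Gly: 4 codons.
His: 2 codons.
Gly: 4 codons.
2 × 4 × 2 × 4 = 64.

64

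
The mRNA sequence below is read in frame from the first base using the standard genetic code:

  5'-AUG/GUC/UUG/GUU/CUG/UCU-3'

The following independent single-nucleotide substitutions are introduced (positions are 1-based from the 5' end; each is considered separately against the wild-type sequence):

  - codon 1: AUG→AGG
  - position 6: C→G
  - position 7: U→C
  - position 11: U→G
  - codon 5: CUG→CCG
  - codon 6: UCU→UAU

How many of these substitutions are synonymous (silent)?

2

Codon 1: AUG (Met) → AGG (Arg) — missense.
Codon 2: GUC (Val) → GUG (Val) — synonymous.
Codon 3: UUG (Leu) → CUG (Leu) — synonymous.
Codon 4: GUU (Val) → GGU (Gly) — missense.
Codon 5: CUG (Leu) → CCG (Pro) — missense.
Codon 6: UCU (Ser) → UAU (Tyr) — missense.
Synonymous: 2 of 6.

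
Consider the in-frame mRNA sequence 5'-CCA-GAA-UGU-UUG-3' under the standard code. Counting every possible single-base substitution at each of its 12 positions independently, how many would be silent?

Codon 1 (CCA, Pro): 3 synonymous substitutions.
Codon 2 (GAA, Glu): 1 synonymous substitution.
Codon 3 (UGU, Cys): 1 synonymous substitution.
Codon 4 (UUG, Leu): 2 synonymous substitutions.
Total: 3 + 1 + 1 + 2 = 7.

7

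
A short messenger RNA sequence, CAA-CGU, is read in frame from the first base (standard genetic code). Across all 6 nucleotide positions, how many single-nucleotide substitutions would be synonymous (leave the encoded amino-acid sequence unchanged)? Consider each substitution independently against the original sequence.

4

Codon 1 (CAA, Gln): 1 synonymous substitution.
Codon 2 (CGU, Arg): 3 synonymous substitutions.
Total: 1 + 3 = 4.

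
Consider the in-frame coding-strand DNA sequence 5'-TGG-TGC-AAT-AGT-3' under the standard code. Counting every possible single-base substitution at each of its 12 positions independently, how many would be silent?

Codon 1 (TGG, Trp): 0 synonymous substitutions.
Codon 2 (TGC, Cys): 1 synonymous substitution.
Codon 3 (AAT, Asn): 1 synonymous substitution.
Codon 4 (AGT, Ser): 1 synonymous substitution.
Total: 0 + 1 + 1 + 1 = 3.

3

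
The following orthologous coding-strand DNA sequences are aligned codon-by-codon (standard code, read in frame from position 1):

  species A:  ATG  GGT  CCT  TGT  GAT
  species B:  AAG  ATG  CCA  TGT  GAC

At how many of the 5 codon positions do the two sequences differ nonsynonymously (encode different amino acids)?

2

Codon 1: ATG Met / AAG Lys — nonsynonymous.
Codon 2: GGT Gly / ATG Met — nonsynonymous.
Codon 3: CCT Pro / CCA Pro — synonymous.
Codon 4: TGT Cys / TGT Cys — identical.
Codon 5: GAT Asp / GAC Asp — synonymous.
Nonsynonymous differences: 2.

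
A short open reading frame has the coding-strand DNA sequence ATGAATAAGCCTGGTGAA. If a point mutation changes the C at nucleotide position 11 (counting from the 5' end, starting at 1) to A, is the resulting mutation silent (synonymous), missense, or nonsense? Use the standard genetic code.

Position 11 falls in codon 4: CCT → Pro.
After the substitution the codon is CAT → His.
Pro ≠ His, so this is a missense mutation.

missense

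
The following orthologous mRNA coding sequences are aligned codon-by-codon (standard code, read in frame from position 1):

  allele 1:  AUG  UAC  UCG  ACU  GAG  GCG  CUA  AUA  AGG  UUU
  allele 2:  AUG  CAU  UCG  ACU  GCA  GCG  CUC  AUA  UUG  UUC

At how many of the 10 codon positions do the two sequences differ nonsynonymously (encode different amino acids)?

3

Codon 1: AUG Met / AUG Met — identical.
Codon 2: UAC Tyr / CAU His — nonsynonymous.
Codon 3: UCG Ser / UCG Ser — identical.
Codon 4: ACU Thr / ACU Thr — identical.
Codon 5: GAG Glu / GCA Ala — nonsynonymous.
Codon 6: GCG Ala / GCG Ala — identical.
Codon 7: CUA Leu / CUC Leu — synonymous.
Codon 8: AUA Ile / AUA Ile — identical.
Codon 9: AGG Arg / UUG Leu — nonsynonymous.
Codon 10: UUU Phe / UUC Phe — synonymous.
Nonsynonymous differences: 3.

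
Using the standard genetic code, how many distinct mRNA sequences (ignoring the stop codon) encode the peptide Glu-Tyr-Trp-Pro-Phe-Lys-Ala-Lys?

Glu: 2 codons.
Tyr: 2 codons.
Trp: 1 codon.
Pro: 4 codons.
Phe: 2 codons.
Lys: 2 codons.
Ala: 4 codons.
Lys: 2 codons.
2 × 2 × 1 × 4 × 2 × 2 × 4 × 2 = 512.

512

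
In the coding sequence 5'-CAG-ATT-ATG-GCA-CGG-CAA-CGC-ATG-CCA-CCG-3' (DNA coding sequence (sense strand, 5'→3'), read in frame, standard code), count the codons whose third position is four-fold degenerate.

Codon 1 CAG (Gln): third position 2-fold.
Codon 2 ATT (Ile): third position 3-fold.
Codon 3 ATG (Met): third position 1-fold.
Codon 4 GCA (Ala): third position 4-fold.
Codon 5 CGG (Arg): third position 4-fold.
Codon 6 CAA (Gln): third position 2-fold.
Codon 7 CGC (Arg): third position 4-fold.
Codon 8 ATG (Met): third position 1-fold.
Codon 9 CCA (Pro): third position 4-fold.
Codon 10 CCG (Pro): third position 4-fold.
Four-fold degenerate third positions: 5.

5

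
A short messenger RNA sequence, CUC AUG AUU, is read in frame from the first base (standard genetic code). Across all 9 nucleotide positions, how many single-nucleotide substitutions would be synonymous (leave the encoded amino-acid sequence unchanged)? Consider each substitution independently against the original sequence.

5

Codon 1 (CUC, Leu): 3 synonymous substitutions.
Codon 2 (AUG, Met): 0 synonymous substitutions.
Codon 3 (AUU, Ile): 2 synonymous substitutions.
Total: 3 + 0 + 2 = 5.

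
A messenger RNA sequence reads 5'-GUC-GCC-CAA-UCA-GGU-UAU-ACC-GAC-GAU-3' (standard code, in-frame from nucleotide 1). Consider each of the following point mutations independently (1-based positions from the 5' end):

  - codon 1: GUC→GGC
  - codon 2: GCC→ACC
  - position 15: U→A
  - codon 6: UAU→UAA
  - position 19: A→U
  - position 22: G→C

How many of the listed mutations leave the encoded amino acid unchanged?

1

Codon 1: GUC (Val) → GGC (Gly) — missense.
Codon 2: GCC (Ala) → ACC (Thr) — missense.
Codon 5: GGU (Gly) → GGA (Gly) — synonymous.
Codon 6: UAU (Tyr) → UAA (Stop) — nonsense.
Codon 7: ACC (Thr) → UCC (Ser) — missense.
Codon 8: GAC (Asp) → CAC (His) — missense.
Synonymous: 1 of 6.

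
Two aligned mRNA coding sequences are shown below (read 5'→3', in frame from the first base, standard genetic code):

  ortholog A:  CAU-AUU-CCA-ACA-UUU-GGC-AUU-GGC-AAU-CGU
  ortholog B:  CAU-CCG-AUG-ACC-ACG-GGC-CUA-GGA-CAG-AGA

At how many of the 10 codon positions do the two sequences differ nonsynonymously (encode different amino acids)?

5

Codon 1: CAU His / CAU His — identical.
Codon 2: AUU Ile / CCG Pro — nonsynonymous.
Codon 3: CCA Pro / AUG Met — nonsynonymous.
Codon 4: ACA Thr / ACC Thr — synonymous.
Codon 5: UUU Phe / ACG Thr — nonsynonymous.
Codon 6: GGC Gly / GGC Gly — identical.
Codon 7: AUU Ile / CUA Leu — nonsynonymous.
Codon 8: GGC Gly / GGA Gly — synonymous.
Codon 9: AAU Asn / CAG Gln — nonsynonymous.
Codon 10: CGU Arg / AGA Arg — synonymous.
Nonsynonymous differences: 5.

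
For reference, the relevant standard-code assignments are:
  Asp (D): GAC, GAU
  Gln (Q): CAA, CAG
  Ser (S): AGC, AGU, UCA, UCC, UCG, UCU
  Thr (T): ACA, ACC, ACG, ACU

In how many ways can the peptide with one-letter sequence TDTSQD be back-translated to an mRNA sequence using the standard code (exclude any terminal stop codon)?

768

Thr: 4 codons.
Asp: 2 codons.
Thr: 4 codons.
Ser: 6 codons.
Gln: 2 codons.
Asp: 2 codons.
4 × 2 × 4 × 6 × 2 × 2 = 768.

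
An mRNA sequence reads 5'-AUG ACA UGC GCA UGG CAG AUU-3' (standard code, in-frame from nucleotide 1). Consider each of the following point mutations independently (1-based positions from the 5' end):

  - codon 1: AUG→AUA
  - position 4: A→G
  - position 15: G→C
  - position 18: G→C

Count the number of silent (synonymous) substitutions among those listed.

Codon 1: AUG (Met) → AUA (Ile) — missense.
Codon 2: ACA (Thr) → GCA (Ala) — missense.
Codon 5: UGG (Trp) → UGC (Cys) — missense.
Codon 6: CAG (Gln) → CAC (His) — missense.
Synonymous: 0 of 4.

0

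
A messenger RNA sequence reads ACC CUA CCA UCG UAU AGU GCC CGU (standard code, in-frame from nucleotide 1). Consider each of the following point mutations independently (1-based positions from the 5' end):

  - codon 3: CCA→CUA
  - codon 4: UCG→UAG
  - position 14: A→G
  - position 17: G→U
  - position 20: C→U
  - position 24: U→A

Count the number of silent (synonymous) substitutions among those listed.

1

Codon 3: CCA (Pro) → CUA (Leu) — missense.
Codon 4: UCG (Ser) → UAG (Stop) — nonsense.
Codon 5: UAU (Tyr) → UGU (Cys) — missense.
Codon 6: AGU (Ser) → AUU (Ile) — missense.
Codon 7: GCC (Ala) → GUC (Val) — missense.
Codon 8: CGU (Arg) → CGA (Arg) — synonymous.
Synonymous: 1 of 6.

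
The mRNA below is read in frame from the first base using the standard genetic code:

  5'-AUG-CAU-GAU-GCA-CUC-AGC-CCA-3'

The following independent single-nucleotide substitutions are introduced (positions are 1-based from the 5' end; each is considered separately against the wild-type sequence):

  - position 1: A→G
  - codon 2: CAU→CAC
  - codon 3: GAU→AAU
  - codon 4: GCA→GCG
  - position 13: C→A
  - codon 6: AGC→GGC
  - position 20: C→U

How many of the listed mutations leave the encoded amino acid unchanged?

Codon 1: AUG (Met) → GUG (Val) — missense.
Codon 2: CAU (His) → CAC (His) — synonymous.
Codon 3: GAU (Asp) → AAU (Asn) — missense.
Codon 4: GCA (Ala) → GCG (Ala) — synonymous.
Codon 5: CUC (Leu) → AUC (Ile) — missense.
Codon 6: AGC (Ser) → GGC (Gly) — missense.
Codon 7: CCA (Pro) → CUA (Leu) — missense.
Synonymous: 2 of 7.

2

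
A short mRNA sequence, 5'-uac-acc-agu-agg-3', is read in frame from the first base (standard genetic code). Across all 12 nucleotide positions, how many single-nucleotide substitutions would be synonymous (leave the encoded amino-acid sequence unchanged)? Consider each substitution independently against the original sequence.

7

Codon 1 (UAC, Tyr): 1 synonymous substitution.
Codon 2 (ACC, Thr): 3 synonymous substitutions.
Codon 3 (AGU, Ser): 1 synonymous substitution.
Codon 4 (AGG, Arg): 2 synonymous substitutions.
Total: 1 + 3 + 1 + 2 = 7.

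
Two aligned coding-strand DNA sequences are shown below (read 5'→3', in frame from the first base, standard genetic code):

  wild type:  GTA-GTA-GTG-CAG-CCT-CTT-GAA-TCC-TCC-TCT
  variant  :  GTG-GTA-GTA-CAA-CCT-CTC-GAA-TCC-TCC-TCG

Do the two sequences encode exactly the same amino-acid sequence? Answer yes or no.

yes

Codon 1: GTA Val / GTG Val — synonymous.
Codon 2: GTA Val / GTA Val — identical.
Codon 3: GTG Val / GTA Val — synonymous.
Codon 4: CAG Gln / CAA Gln — synonymous.
Codon 5: CCT Pro / CCT Pro — identical.
Codon 6: CTT Leu / CTC Leu — synonymous.
Codon 7: GAA Glu / GAA Glu — identical.
Codon 8: TCC Ser / TCC Ser — identical.
Codon 9: TCC Ser / TCC Ser — identical.
Codon 10: TCT Ser / TCG Ser — synonymous.
Nonsynonymous differences: 0 → same protein.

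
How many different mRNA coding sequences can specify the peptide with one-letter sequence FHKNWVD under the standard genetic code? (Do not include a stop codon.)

128

Phe: 2 codons.
His: 2 codons.
Lys: 2 codons.
Asn: 2 codons.
Trp: 1 codon.
Val: 4 codons.
Asp: 2 codons.
2 × 2 × 2 × 2 × 1 × 4 × 2 = 128.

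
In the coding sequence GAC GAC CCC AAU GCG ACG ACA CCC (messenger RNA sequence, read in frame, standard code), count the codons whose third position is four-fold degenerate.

5

Codon 1 GAC (Asp): third position 2-fold.
Codon 2 GAC (Asp): third position 2-fold.
Codon 3 CCC (Pro): third position 4-fold.
Codon 4 AAU (Asn): third position 2-fold.
Codon 5 GCG (Ala): third position 4-fold.
Codon 6 ACG (Thr): third position 4-fold.
Codon 7 ACA (Thr): third position 4-fold.
Codon 8 CCC (Pro): third position 4-fold.
Four-fold degenerate third positions: 5.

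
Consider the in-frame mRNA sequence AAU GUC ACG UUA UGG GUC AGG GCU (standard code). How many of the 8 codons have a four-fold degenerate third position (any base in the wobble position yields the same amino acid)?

4

Codon 1 AAU (Asn): third position 2-fold.
Codon 2 GUC (Val): third position 4-fold.
Codon 3 ACG (Thr): third position 4-fold.
Codon 4 UUA (Leu): third position 2-fold.
Codon 5 UGG (Trp): third position 1-fold.
Codon 6 GUC (Val): third position 4-fold.
Codon 7 AGG (Arg): third position 2-fold.
Codon 8 GCU (Ala): third position 4-fold.
Four-fold degenerate third positions: 4.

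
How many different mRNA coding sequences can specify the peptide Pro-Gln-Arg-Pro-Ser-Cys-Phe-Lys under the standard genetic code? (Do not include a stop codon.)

Pro: 4 codons.
Gln: 2 codons.
Arg: 6 codons.
Pro: 4 codons.
Ser: 6 codons.
Cys: 2 codons.
Phe: 2 codons.
Lys: 2 codons.
4 × 2 × 6 × 4 × 6 × 2 × 2 × 2 = 9216.

9216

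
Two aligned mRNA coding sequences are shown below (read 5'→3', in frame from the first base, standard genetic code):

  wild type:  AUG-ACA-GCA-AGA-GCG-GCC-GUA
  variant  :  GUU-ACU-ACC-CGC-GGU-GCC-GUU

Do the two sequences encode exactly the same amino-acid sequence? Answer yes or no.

no

Codon 1: AUG Met / GUU Val — nonsynonymous.
Codon 2: ACA Thr / ACU Thr — synonymous.
Codon 3: GCA Ala / ACC Thr — nonsynonymous.
Codon 4: AGA Arg / CGC Arg — synonymous.
Codon 5: GCG Ala / GGU Gly — nonsynonymous.
Codon 6: GCC Ala / GCC Ala — identical.
Codon 7: GUA Val / GUU Val — synonymous.
Nonsynonymous differences: 3 → different protein.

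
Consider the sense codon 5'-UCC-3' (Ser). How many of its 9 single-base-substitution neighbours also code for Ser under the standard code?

3

Position 1: none → 0 synonymous.
Position 2: none → 0 synonymous.
Position 3: UCU, UCA, UCG → 3 synonymous.
Total: 0 + 0 + 3 = 3.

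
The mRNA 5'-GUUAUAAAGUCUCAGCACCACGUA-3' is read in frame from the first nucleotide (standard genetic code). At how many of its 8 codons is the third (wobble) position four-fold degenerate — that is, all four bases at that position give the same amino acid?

3

Codon 1 GUU (Val): third position 4-fold.
Codon 2 AUA (Ile): third position 3-fold.
Codon 3 AAG (Lys): third position 2-fold.
Codon 4 UCU (Ser): third position 4-fold.
Codon 5 CAG (Gln): third position 2-fold.
Codon 6 CAC (His): third position 2-fold.
Codon 7 CAC (His): third position 2-fold.
Codon 8 GUA (Val): third position 4-fold.
Four-fold degenerate third positions: 3.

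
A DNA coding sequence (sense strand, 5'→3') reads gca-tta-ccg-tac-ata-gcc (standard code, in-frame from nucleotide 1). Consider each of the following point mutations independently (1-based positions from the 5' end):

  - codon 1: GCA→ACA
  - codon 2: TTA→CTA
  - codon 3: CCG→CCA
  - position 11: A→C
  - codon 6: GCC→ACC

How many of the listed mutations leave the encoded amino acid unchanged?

Codon 1: GCA (Ala) → ACA (Thr) — missense.
Codon 2: TTA (Leu) → CTA (Leu) — synonymous.
Codon 3: CCG (Pro) → CCA (Pro) — synonymous.
Codon 4: TAC (Tyr) → TCC (Ser) — missense.
Codon 6: GCC (Ala) → ACC (Thr) — missense.
Synonymous: 2 of 5.

2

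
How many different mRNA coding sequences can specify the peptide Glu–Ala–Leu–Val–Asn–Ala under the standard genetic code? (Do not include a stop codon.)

Glu: 2 codons.
Ala: 4 codons.
Leu: 6 codons.
Val: 4 codons.
Asn: 2 codons.
Ala: 4 codons.
2 × 4 × 6 × 4 × 2 × 4 = 1536.

1536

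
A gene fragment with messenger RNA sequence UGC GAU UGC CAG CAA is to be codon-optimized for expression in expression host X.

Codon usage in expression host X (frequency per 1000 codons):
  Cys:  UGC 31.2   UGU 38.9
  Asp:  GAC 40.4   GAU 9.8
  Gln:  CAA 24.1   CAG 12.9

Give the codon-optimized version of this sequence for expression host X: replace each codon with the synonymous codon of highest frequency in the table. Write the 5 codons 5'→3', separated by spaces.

UGU GAC UGU CAA CAA

Codon 1 (Cys): best is UGU at 38.9.
Codon 2 (Asp): best is GAC at 40.4.
Codon 3 (Cys): best is UGU at 38.9.
Codon 4 (Gln): best is CAA at 24.1.
Codon 5 (Gln): best is CAA at 24.1.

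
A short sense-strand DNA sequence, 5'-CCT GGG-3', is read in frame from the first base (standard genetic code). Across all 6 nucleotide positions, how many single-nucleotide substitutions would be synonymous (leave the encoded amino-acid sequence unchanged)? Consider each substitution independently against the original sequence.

6

Codon 1 (CCT, Pro): 3 synonymous substitutions.
Codon 2 (GGG, Gly): 3 synonymous substitutions.
Total: 3 + 3 = 6.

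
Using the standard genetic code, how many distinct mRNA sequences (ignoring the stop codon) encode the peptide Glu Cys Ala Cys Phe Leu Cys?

Glu: 2 codons.
Cys: 2 codons.
Ala: 4 codons.
Cys: 2 codons.
Phe: 2 codons.
Leu: 6 codons.
Cys: 2 codons.
2 × 2 × 4 × 2 × 2 × 6 × 2 = 768.

768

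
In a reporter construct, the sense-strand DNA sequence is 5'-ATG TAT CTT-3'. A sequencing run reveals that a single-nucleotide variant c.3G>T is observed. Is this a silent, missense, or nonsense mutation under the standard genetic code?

missense

Position 3 falls in codon 1: ATG → Met.
After the substitution the codon is ATT → Ile.
Met ≠ Ile, so this is a missense mutation.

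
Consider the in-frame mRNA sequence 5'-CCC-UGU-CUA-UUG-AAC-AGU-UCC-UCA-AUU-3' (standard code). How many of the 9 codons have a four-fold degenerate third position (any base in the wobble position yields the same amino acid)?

4

Codon 1 CCC (Pro): third position 4-fold.
Codon 2 UGU (Cys): third position 2-fold.
Codon 3 CUA (Leu): third position 4-fold.
Codon 4 UUG (Leu): third position 2-fold.
Codon 5 AAC (Asn): third position 2-fold.
Codon 6 AGU (Ser): third position 2-fold.
Codon 7 UCC (Ser): third position 4-fold.
Codon 8 UCA (Ser): third position 4-fold.
Codon 9 AUU (Ile): third position 3-fold.
Four-fold degenerate third positions: 4.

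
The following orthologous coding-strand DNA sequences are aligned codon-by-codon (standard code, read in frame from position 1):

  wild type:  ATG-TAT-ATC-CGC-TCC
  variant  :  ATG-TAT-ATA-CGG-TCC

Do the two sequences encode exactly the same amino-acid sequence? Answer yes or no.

Codon 1: ATG Met / ATG Met — identical.
Codon 2: TAT Tyr / TAT Tyr — identical.
Codon 3: ATC Ile / ATA Ile — synonymous.
Codon 4: CGC Arg / CGG Arg — synonymous.
Codon 5: TCC Ser / TCC Ser — identical.
Nonsynonymous differences: 0 → same protein.

yes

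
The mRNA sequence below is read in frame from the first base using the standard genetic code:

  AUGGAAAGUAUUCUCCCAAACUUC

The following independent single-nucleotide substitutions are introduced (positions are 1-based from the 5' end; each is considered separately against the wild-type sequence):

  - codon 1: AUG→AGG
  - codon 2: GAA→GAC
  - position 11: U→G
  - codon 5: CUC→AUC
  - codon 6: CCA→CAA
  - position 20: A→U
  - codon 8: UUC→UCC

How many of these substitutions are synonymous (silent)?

Codon 1: AUG (Met) → AGG (Arg) — missense.
Codon 2: GAA (Glu) → GAC (Asp) — missense.
Codon 4: AUU (Ile) → AGU (Ser) — missense.
Codon 5: CUC (Leu) → AUC (Ile) — missense.
Codon 6: CCA (Pro) → CAA (Gln) — missense.
Codon 7: AAC (Asn) → AUC (Ile) — missense.
Codon 8: UUC (Phe) → UCC (Ser) — missense.
Synonymous: 0 of 7.

0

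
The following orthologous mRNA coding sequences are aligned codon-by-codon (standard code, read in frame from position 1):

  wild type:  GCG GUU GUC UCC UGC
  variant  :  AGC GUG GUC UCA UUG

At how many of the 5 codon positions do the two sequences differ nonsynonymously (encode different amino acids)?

2

Codon 1: GCG Ala / AGC Ser — nonsynonymous.
Codon 2: GUU Val / GUG Val — synonymous.
Codon 3: GUC Val / GUC Val — identical.
Codon 4: UCC Ser / UCA Ser — synonymous.
Codon 5: UGC Cys / UUG Leu — nonsynonymous.
Nonsynonymous differences: 2.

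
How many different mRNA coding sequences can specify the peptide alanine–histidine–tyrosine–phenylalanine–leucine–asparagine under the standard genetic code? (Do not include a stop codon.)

384

Ala: 4 codons.
His: 2 codons.
Tyr: 2 codons.
Phe: 2 codons.
Leu: 6 codons.
Asn: 2 codons.
4 × 2 × 2 × 2 × 6 × 2 = 384.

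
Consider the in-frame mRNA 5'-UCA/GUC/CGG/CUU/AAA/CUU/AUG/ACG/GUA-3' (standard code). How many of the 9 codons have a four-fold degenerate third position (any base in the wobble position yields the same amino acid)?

7

Codon 1 UCA (Ser): third position 4-fold.
Codon 2 GUC (Val): third position 4-fold.
Codon 3 CGG (Arg): third position 4-fold.
Codon 4 CUU (Leu): third position 4-fold.
Codon 5 AAA (Lys): third position 2-fold.
Codon 6 CUU (Leu): third position 4-fold.
Codon 7 AUG (Met): third position 1-fold.
Codon 8 ACG (Thr): third position 4-fold.
Codon 9 GUA (Val): third position 4-fold.
Four-fold degenerate third positions: 7.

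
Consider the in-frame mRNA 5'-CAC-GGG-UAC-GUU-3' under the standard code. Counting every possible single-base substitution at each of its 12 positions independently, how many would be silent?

Codon 1 (CAC, His): 1 synonymous substitution.
Codon 2 (GGG, Gly): 3 synonymous substitutions.
Codon 3 (UAC, Tyr): 1 synonymous substitution.
Codon 4 (GUU, Val): 3 synonymous substitutions.
Total: 1 + 3 + 1 + 3 = 8.

8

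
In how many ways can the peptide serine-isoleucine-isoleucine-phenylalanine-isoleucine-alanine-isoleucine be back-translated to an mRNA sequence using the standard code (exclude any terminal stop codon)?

Ser: 6 codons.
Ile: 3 codons.
Ile: 3 codons.
Phe: 2 codons.
Ile: 3 codons.
Ala: 4 codons.
Ile: 3 codons.
6 × 3 × 3 × 2 × 3 × 4 × 3 = 3888.

3888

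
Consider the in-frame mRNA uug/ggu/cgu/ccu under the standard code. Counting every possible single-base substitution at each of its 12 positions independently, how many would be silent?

11

Codon 1 (UUG, Leu): 2 synonymous substitutions.
Codon 2 (GGU, Gly): 3 synonymous substitutions.
Codon 3 (CGU, Arg): 3 synonymous substitutions.
Codon 4 (CCU, Pro): 3 synonymous substitutions.
Total: 2 + 3 + 3 + 3 = 11.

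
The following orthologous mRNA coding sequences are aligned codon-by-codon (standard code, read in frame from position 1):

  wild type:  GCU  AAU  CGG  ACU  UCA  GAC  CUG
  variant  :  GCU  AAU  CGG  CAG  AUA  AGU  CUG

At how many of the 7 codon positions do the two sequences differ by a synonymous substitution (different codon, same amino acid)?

0

Codon 1: GCU Ala / GCU Ala — identical.
Codon 2: AAU Asn / AAU Asn — identical.
Codon 3: CGG Arg / CGG Arg — identical.
Codon 4: ACU Thr / CAG Gln — nonsynonymous.
Codon 5: UCA Ser / AUA Ile — nonsynonymous.
Codon 6: GAC Asp / AGU Ser — nonsynonymous.
Codon 7: CUG Leu / CUG Leu — identical.
Synonymous differences: 0.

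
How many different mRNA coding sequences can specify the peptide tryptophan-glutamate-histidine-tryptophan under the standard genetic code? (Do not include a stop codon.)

4

Trp: 1 codon.
Glu: 2 codons.
His: 2 codons.
Trp: 1 codon.
1 × 2 × 2 × 1 = 4.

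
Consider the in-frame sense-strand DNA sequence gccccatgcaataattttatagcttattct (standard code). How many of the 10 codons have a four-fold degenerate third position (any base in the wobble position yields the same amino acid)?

4

Codon 1 GCC (Ala): third position 4-fold.
Codon 2 CCA (Pro): third position 4-fold.
Codon 3 TGC (Cys): third position 2-fold.
Codon 4 AAT (Asn): third position 2-fold.
Codon 5 AAT (Asn): third position 2-fold.
Codon 6 TTT (Phe): third position 2-fold.
Codon 7 ATA (Ile): third position 3-fold.
Codon 8 GCT (Ala): third position 4-fold.
Codon 9 TAT (Tyr): third position 2-fold.
Codon 10 TCT (Ser): third position 4-fold.
Four-fold degenerate third positions: 4.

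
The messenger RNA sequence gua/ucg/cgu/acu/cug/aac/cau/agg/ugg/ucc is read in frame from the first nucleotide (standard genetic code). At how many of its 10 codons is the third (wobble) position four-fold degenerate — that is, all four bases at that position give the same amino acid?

Codon 1 GUA (Val): third position 4-fold.
Codon 2 UCG (Ser): third position 4-fold.
Codon 3 CGU (Arg): third position 4-fold.
Codon 4 ACU (Thr): third position 4-fold.
Codon 5 CUG (Leu): third position 4-fold.
Codon 6 AAC (Asn): third position 2-fold.
Codon 7 CAU (His): third position 2-fold.
Codon 8 AGG (Arg): third position 2-fold.
Codon 9 UGG (Trp): third position 1-fold.
Codon 10 UCC (Ser): third position 4-fold.
Four-fold degenerate third positions: 6.

6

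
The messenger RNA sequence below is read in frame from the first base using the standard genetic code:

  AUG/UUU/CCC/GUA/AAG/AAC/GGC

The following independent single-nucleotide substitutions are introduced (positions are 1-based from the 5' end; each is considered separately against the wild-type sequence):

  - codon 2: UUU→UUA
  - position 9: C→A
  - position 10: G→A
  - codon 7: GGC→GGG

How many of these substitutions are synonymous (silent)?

2

Codon 2: UUU (Phe) → UUA (Leu) — missense.
Codon 3: CCC (Pro) → CCA (Pro) — synonymous.
Codon 4: GUA (Val) → AUA (Ile) — missense.
Codon 7: GGC (Gly) → GGG (Gly) — synonymous.
Synonymous: 2 of 4.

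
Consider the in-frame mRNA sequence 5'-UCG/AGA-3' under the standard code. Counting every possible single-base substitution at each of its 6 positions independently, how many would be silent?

Codon 1 (UCG, Ser): 3 synonymous substitutions.
Codon 2 (AGA, Arg): 2 synonymous substitutions.
Total: 3 + 2 = 5.

5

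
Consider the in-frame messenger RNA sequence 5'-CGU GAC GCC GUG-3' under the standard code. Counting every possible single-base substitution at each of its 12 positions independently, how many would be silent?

Codon 1 (CGU, Arg): 3 synonymous substitutions.
Codon 2 (GAC, Asp): 1 synonymous substitution.
Codon 3 (GCC, Ala): 3 synonymous substitutions.
Codon 4 (GUG, Val): 3 synonymous substitutions.
Total: 3 + 1 + 3 + 3 = 10.

10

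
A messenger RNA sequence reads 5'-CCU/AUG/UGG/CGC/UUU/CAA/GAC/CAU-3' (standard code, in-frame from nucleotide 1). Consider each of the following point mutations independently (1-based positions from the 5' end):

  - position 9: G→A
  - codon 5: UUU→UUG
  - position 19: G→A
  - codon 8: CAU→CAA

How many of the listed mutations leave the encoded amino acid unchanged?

0

Codon 3: UGG (Trp) → UGA (Stop) — nonsense.
Codon 5: UUU (Phe) → UUG (Leu) — missense.
Codon 7: GAC (Asp) → AAC (Asn) — missense.
Codon 8: CAU (His) → CAA (Gln) — missense.
Synonymous: 0 of 4.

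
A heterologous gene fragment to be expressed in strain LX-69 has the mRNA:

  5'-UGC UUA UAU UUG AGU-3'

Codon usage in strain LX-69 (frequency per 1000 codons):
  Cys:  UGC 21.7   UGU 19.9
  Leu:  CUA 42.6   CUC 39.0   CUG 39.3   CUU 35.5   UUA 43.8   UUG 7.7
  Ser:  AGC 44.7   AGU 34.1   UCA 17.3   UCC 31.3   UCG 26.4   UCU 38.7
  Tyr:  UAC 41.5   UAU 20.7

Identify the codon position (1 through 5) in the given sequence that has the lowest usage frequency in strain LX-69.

4

Codon 1 UGC (Cys): 21.7 per 1000.
Codon 2 UUA (Leu): 43.8 per 1000.
Codon 3 UAU (Tyr): 20.7 per 1000.
Codon 4 UUG (Leu): 7.7 per 1000.
Codon 5 AGU (Ser): 34.1 per 1000.
Lowest frequency is 7.7 at codon 4.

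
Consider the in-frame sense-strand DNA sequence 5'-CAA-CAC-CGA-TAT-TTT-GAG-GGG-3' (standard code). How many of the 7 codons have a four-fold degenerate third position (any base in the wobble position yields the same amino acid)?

Codon 1 CAA (Gln): third position 2-fold.
Codon 2 CAC (His): third position 2-fold.
Codon 3 CGA (Arg): third position 4-fold.
Codon 4 TAT (Tyr): third position 2-fold.
Codon 5 TTT (Phe): third position 2-fold.
Codon 6 GAG (Glu): third position 2-fold.
Codon 7 GGG (Gly): third position 4-fold.
Four-fold degenerate third positions: 2.

2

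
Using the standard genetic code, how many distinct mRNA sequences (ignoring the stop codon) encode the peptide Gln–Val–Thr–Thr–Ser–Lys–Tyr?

Gln: 2 codons.
Val: 4 codons.
Thr: 4 codons.
Thr: 4 codons.
Ser: 6 codons.
Lys: 2 codons.
Tyr: 2 codons.
2 × 4 × 4 × 4 × 6 × 2 × 2 = 3072.

3072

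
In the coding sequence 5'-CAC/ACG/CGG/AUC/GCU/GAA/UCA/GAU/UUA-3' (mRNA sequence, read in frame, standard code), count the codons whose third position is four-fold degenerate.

Codon 1 CAC (His): third position 2-fold.
Codon 2 ACG (Thr): third position 4-fold.
Codon 3 CGG (Arg): third position 4-fold.
Codon 4 AUC (Ile): third position 3-fold.
Codon 5 GCU (Ala): third position 4-fold.
Codon 6 GAA (Glu): third position 2-fold.
Codon 7 UCA (Ser): third position 4-fold.
Codon 8 GAU (Asp): third position 2-fold.
Codon 9 UUA (Leu): third position 2-fold.
Four-fold degenerate third positions: 4.

4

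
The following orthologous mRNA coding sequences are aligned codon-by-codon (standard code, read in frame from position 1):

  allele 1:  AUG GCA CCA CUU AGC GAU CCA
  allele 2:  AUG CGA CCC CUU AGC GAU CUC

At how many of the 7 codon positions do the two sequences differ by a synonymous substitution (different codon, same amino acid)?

Codon 1: AUG Met / AUG Met — identical.
Codon 2: GCA Ala / CGA Arg — nonsynonymous.
Codon 3: CCA Pro / CCC Pro — synonymous.
Codon 4: CUU Leu / CUU Leu — identical.
Codon 5: AGC Ser / AGC Ser — identical.
Codon 6: GAU Asp / GAU Asp — identical.
Codon 7: CCA Pro / CUC Leu — nonsynonymous.
Synonymous differences: 1.

1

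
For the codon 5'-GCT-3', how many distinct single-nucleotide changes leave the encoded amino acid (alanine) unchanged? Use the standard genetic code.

3

Position 1: none → 0 synonymous.
Position 2: none → 0 synonymous.
Position 3: GCC, GCA, GCG → 3 synonymous.
Total: 0 + 0 + 3 = 3.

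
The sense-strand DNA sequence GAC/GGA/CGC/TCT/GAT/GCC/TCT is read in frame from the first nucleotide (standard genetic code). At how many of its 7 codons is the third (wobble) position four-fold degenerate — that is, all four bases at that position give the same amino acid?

5

Codon 1 GAC (Asp): third position 2-fold.
Codon 2 GGA (Gly): third position 4-fold.
Codon 3 CGC (Arg): third position 4-fold.
Codon 4 TCT (Ser): third position 4-fold.
Codon 5 GAT (Asp): third position 2-fold.
Codon 6 GCC (Ala): third position 4-fold.
Codon 7 TCT (Ser): third position 4-fold.
Four-fold degenerate third positions: 5.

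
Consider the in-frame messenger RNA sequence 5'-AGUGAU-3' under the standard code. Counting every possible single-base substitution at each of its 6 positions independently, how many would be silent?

2

Codon 1 (AGU, Ser): 1 synonymous substitution.
Codon 2 (GAU, Asp): 1 synonymous substitution.
Total: 1 + 1 = 2.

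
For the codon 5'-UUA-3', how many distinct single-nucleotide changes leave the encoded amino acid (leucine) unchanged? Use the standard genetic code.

2

Position 1: CUA → 1 synonymous.
Position 2: none → 0 synonymous.
Position 3: UUG → 1 synonymous.
Total: 1 + 0 + 1 = 2.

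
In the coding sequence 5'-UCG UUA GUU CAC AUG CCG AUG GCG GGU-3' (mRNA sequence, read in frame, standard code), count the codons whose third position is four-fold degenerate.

Codon 1 UCG (Ser): third position 4-fold.
Codon 2 UUA (Leu): third position 2-fold.
Codon 3 GUU (Val): third position 4-fold.
Codon 4 CAC (His): third position 2-fold.
Codon 5 AUG (Met): third position 1-fold.
Codon 6 CCG (Pro): third position 4-fold.
Codon 7 AUG (Met): third position 1-fold.
Codon 8 GCG (Ala): third position 4-fold.
Codon 9 GGU (Gly): third position 4-fold.
Four-fold degenerate third positions: 5.

5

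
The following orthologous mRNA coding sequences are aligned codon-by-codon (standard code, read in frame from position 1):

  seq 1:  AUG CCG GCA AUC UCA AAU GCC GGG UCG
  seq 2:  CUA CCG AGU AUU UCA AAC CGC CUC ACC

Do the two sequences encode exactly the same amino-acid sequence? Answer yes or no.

Codon 1: AUG Met / CUA Leu — nonsynonymous.
Codon 2: CCG Pro / CCG Pro — identical.
Codon 3: GCA Ala / AGU Ser — nonsynonymous.
Codon 4: AUC Ile / AUU Ile — synonymous.
Codon 5: UCA Ser / UCA Ser — identical.
Codon 6: AAU Asn / AAC Asn — synonymous.
Codon 7: GCC Ala / CGC Arg — nonsynonymous.
Codon 8: GGG Gly / CUC Leu — nonsynonymous.
Codon 9: UCG Ser / ACC Thr — nonsynonymous.
Nonsynonymous differences: 5 → different protein.

no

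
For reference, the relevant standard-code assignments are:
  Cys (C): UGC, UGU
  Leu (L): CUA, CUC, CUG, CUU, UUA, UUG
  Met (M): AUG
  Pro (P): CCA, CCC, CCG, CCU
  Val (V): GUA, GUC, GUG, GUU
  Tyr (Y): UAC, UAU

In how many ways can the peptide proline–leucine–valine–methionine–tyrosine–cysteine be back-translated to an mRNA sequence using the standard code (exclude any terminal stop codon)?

384

Pro: 4 codons.
Leu: 6 codons.
Val: 4 codons.
Met: 1 codon.
Tyr: 2 codons.
Cys: 2 codons.
4 × 6 × 4 × 1 × 2 × 2 = 384.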